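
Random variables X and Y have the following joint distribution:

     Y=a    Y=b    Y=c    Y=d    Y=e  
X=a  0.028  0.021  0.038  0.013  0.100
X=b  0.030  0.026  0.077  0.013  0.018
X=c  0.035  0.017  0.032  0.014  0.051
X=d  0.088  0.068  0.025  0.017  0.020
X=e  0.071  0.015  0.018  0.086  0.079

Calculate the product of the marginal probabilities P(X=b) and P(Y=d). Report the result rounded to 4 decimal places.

0.0235

P(X=b) = 0.030 + 0.026 + 0.077 + 0.013 + 0.018 = 0.164.
P(Y=d) = 0.013 + 0.013 + 0.014 + 0.017 + 0.086 = 0.143.
Product: 0.164 × 0.143 = 0.0235.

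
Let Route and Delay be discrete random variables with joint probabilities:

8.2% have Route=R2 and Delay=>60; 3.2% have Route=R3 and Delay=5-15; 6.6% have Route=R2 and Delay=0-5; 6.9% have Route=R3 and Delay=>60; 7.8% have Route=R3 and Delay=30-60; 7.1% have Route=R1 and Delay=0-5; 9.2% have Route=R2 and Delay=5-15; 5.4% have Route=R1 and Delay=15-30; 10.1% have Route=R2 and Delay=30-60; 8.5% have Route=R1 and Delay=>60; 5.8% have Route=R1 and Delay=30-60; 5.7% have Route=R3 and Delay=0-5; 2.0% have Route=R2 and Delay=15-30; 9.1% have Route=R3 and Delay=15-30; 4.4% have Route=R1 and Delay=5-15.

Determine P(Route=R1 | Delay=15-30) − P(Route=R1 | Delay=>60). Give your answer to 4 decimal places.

-0.0329

P(Delay=15-30) = 0.054 + 0.020 + 0.091 = 0.165; P(Route=R1 | Delay=15-30) = 0.054/0.165 = 0.32727.
P(Delay=>60) = 0.085 + 0.082 + 0.069 = 0.236; P(Route=R1 | Delay=>60) = 0.085/0.236 = 0.36017.
Difference = -0.0329.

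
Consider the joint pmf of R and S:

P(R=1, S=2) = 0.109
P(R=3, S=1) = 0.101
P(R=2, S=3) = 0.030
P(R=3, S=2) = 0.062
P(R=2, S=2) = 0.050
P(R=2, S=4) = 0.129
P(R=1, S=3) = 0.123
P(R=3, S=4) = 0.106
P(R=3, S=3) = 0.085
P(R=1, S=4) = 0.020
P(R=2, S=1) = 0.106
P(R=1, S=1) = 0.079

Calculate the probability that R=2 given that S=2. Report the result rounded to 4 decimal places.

0.2262

P(S=2) = 0.109 + 0.050 + 0.062 = 0.221.
P(R=2 | S=2) = 0.050/0.221 = 0.2262.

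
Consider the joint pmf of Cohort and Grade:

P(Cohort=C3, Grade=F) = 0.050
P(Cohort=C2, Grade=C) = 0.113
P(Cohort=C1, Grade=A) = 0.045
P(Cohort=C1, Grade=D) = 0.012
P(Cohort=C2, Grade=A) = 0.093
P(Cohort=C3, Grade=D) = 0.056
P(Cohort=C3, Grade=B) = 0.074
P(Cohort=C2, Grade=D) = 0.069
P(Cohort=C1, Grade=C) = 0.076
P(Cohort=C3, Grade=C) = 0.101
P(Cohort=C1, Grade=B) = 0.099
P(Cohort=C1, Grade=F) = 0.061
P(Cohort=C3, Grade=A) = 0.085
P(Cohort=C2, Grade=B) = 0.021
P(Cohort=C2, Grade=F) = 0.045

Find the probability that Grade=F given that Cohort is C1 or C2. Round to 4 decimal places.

0.1672

P(Cohort=C1) = 0.045 + 0.099 + 0.076 + 0.012 + 0.061 = 0.293.
P(Cohort=C2) = 0.093 + 0.021 + 0.113 + 0.069 + 0.045 = 0.341.
P(Cohort ∈ {C1, C2}) = 0.293 + 0.341 = 0.634; P(Grade=F, Cohort ∈ {C1, C2}) = 0.061 + 0.045 = 0.106.
P(Grade=F | Cohort ∈ {C1, C2}) = 0.106/0.634 = 0.1672.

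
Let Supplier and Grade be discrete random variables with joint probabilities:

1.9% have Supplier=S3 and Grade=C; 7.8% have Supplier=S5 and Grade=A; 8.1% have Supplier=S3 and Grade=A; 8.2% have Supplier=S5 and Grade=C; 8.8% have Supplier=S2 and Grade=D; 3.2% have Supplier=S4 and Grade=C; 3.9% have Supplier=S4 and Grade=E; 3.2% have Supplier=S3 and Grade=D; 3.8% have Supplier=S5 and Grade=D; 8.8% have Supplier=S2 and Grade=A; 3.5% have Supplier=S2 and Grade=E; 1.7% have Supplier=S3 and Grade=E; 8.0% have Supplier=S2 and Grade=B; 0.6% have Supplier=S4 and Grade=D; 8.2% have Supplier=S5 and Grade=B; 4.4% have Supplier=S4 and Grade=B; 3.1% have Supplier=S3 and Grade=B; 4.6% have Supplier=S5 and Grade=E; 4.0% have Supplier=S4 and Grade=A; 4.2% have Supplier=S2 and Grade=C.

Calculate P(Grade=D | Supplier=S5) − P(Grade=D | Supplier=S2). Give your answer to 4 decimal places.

P(Supplier=S5) = 0.078 + 0.082 + 0.082 + 0.038 + 0.046 = 0.326; P(Grade=D | Supplier=S5) = 0.038/0.326 = 0.11656.
P(Supplier=S2) = 0.088 + 0.080 + 0.042 + 0.088 + 0.035 = 0.333; P(Grade=D | Supplier=S2) = 0.088/0.333 = 0.26426.
Difference = -0.1477.

-0.1477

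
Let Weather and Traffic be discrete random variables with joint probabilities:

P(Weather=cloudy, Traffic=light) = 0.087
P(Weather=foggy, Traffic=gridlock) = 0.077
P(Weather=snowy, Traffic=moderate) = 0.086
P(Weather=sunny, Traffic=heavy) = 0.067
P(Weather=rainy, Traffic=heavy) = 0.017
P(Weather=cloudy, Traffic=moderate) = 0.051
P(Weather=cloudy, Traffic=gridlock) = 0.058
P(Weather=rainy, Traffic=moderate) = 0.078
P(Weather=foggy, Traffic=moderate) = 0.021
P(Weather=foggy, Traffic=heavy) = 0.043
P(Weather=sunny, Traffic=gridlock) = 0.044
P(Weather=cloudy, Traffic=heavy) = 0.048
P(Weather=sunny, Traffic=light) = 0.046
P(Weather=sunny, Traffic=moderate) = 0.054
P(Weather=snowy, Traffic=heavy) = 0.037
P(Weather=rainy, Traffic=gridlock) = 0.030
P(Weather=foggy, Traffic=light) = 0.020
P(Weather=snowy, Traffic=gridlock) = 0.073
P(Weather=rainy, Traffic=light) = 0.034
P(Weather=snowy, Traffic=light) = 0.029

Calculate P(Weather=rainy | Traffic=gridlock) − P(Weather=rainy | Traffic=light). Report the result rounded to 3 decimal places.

-0.051

P(Traffic=gridlock) = 0.044 + 0.058 + 0.030 + 0.073 + 0.077 = 0.282; P(Weather=rainy | Traffic=gridlock) = 0.030/0.282 = 0.1064.
P(Traffic=light) = 0.046 + 0.087 + 0.034 + 0.029 + 0.020 = 0.216; P(Weather=rainy | Traffic=light) = 0.034/0.216 = 0.1574.
Difference = -0.051.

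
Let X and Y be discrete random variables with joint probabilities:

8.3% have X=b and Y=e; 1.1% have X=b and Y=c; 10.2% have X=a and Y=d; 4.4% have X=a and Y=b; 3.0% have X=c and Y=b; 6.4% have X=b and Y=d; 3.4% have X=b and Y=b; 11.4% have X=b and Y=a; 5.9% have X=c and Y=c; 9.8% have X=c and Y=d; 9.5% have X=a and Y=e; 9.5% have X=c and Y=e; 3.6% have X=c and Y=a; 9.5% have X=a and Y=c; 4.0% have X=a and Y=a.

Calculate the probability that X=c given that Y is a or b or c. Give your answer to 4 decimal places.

P(Y=a) = 0.040 + 0.114 + 0.036 = 0.190.
P(Y=b) = 0.044 + 0.034 + 0.030 = 0.108.
P(Y=c) = 0.095 + 0.011 + 0.059 = 0.165.
P(Y ∈ {a, b, c}) = 0.190 + 0.108 + 0.165 = 0.463; P(X=c, Y ∈ {a, b, c}) = 0.036 + 0.030 + 0.059 = 0.125.
P(X=c | Y ∈ {a, b, c}) = 0.125/0.463 = 0.2700.

0.2700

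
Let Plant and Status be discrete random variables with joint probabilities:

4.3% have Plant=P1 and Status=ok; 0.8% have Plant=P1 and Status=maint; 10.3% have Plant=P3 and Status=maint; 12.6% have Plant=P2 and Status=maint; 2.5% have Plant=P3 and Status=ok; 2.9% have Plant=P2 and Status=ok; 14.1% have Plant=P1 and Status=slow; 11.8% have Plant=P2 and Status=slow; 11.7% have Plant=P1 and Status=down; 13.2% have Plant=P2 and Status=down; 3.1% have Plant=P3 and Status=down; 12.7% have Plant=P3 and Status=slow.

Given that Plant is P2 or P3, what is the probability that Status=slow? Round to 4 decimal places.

P(Plant=P2) = 0.029 + 0.118 + 0.132 + 0.126 = 0.405.
P(Plant=P3) = 0.025 + 0.127 + 0.031 + 0.103 = 0.286.
P(Plant ∈ {P2, P3}) = 0.405 + 0.286 = 0.691; P(Status=slow, Plant ∈ {P2, P3}) = 0.118 + 0.127 = 0.245.
P(Status=slow | Plant ∈ {P2, P3}) = 0.245/0.691 = 0.3546.

0.3546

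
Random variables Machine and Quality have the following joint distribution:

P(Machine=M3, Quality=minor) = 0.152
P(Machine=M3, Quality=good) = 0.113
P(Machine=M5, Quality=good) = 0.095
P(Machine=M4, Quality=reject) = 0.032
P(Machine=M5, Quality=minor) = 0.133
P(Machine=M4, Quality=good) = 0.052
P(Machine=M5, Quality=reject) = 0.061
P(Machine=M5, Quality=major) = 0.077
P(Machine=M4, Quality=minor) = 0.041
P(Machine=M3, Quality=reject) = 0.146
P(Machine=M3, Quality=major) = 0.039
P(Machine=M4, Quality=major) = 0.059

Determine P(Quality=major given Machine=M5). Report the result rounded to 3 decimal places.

0.210

P(Machine=M5) = 0.095 + 0.133 + 0.077 + 0.061 = 0.366.
P(Quality=major | Machine=M5) = 0.077/0.366 = 0.210.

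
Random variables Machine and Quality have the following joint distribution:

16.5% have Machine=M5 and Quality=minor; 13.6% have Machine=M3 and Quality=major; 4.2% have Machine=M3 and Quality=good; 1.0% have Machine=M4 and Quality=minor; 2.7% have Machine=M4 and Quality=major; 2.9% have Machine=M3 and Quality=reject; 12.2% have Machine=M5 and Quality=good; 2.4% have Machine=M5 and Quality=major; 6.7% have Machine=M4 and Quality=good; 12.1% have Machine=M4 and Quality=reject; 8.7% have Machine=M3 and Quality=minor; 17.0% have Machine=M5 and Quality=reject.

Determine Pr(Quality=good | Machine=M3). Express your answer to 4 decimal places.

P(Machine=M3) = 0.042 + 0.087 + 0.136 + 0.029 = 0.294.
P(Quality=good | Machine=M3) = 0.042/0.294 = 0.1429.

0.1429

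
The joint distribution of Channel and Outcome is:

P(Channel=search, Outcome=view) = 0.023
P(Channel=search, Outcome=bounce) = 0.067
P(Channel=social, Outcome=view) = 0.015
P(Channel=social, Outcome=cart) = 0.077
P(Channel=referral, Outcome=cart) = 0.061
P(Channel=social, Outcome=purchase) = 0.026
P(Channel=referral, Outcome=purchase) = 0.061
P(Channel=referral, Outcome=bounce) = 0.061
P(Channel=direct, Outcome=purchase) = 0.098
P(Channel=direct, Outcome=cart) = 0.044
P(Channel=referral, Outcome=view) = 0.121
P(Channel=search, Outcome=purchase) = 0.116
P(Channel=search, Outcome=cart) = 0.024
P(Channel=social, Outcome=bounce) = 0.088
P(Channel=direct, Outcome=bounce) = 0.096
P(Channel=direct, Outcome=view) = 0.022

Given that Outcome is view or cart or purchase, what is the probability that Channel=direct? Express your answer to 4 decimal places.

0.2384

P(Outcome=view) = 0.023 + 0.015 + 0.022 + 0.121 = 0.181.
P(Outcome=cart) = 0.024 + 0.077 + 0.044 + 0.061 = 0.206.
P(Outcome=purchase) = 0.116 + 0.026 + 0.098 + 0.061 = 0.301.
P(Outcome ∈ {view, cart, purchase}) = 0.181 + 0.206 + 0.301 = 0.688; P(Channel=direct, Outcome ∈ {view, cart, purchase}) = 0.022 + 0.044 + 0.098 = 0.164.
P(Channel=direct | Outcome ∈ {view, cart, purchase}) = 0.164/0.688 = 0.2384.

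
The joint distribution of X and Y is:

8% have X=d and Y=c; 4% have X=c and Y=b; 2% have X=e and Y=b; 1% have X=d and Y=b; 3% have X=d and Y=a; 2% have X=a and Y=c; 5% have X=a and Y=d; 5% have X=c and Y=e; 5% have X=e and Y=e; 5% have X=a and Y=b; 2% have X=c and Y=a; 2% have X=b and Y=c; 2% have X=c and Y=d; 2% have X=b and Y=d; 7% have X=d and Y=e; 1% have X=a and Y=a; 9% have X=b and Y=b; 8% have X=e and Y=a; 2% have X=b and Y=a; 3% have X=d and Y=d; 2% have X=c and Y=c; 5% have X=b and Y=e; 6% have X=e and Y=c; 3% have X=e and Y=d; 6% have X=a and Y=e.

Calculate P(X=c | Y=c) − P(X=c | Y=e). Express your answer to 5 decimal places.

-0.07857

P(Y=c) = 0.02 + 0.02 + 0.02 + 0.08 + 0.06 = 0.20; P(X=c | Y=c) = 0.02/0.20 = 0.100000.
P(Y=e) = 0.06 + 0.05 + 0.05 + 0.07 + 0.05 = 0.28; P(X=c | Y=e) = 0.05/0.28 = 0.178571.
Difference = -0.07857.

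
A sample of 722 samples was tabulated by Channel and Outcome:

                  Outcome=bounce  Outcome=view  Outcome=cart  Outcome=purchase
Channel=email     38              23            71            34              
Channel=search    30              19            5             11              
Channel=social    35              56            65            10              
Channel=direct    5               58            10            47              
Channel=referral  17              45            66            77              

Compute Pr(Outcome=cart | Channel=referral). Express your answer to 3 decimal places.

Total with Channel=referral: 17 + 45 + 66 + 77 = 205.
P(Outcome=cart | Channel=referral) = 66/205 = 0.322.

0.322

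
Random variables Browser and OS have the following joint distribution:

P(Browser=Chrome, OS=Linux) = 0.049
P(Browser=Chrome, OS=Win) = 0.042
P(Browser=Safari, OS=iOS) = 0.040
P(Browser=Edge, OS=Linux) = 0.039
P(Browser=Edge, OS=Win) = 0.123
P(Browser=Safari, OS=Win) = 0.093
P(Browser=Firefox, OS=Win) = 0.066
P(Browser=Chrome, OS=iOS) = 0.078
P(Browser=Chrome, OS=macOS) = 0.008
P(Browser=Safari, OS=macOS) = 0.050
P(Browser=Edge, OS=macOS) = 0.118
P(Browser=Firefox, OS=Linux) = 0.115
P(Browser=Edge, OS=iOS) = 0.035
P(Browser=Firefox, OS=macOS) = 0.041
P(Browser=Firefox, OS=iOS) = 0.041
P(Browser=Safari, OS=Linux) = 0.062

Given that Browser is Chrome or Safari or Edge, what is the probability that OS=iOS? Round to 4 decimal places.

0.2076

P(Browser=Chrome) = 0.042 + 0.008 + 0.049 + 0.078 = 0.177.
P(Browser=Safari) = 0.093 + 0.050 + 0.062 + 0.040 = 0.245.
P(Browser=Edge) = 0.123 + 0.118 + 0.039 + 0.035 = 0.315.
P(Browser ∈ {Chrome, Safari, Edge}) = 0.177 + 0.245 + 0.315 = 0.737; P(OS=iOS, Browser ∈ {Chrome, Safari, Edge}) = 0.078 + 0.040 + 0.035 = 0.153.
P(OS=iOS | Browser ∈ {Chrome, Safari, Edge}) = 0.153/0.737 = 0.2076.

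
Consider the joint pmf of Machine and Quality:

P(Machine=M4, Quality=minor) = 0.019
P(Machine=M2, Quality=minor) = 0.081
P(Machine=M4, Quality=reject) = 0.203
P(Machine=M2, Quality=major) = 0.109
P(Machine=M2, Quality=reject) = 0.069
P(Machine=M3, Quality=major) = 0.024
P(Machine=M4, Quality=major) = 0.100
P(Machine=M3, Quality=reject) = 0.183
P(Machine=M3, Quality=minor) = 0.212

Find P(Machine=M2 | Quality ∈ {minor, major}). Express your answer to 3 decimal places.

P(Quality=minor) = 0.081 + 0.212 + 0.019 = 0.312.
P(Quality=major) = 0.109 + 0.024 + 0.100 = 0.233.
P(Quality ∈ {minor, major}) = 0.312 + 0.233 = 0.545; P(Machine=M2, Quality ∈ {minor, major}) = 0.081 + 0.109 = 0.190.
P(Machine=M2 | Quality ∈ {minor, major}) = 0.190/0.545 = 0.349.

0.349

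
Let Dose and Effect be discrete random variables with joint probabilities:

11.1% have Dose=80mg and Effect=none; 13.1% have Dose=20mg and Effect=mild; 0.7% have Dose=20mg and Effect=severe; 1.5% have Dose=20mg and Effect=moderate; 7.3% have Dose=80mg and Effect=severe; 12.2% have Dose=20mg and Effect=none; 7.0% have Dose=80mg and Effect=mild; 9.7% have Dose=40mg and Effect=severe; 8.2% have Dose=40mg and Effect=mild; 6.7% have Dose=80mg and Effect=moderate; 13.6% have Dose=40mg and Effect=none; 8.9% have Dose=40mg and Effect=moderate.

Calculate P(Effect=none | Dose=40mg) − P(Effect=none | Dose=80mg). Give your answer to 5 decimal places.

P(Dose=40mg) = 0.136 + 0.082 + 0.089 + 0.097 = 0.404; P(Effect=none | Dose=40mg) = 0.136/0.404 = 0.336634.
P(Dose=80mg) = 0.111 + 0.070 + 0.067 + 0.073 = 0.321; P(Effect=none | Dose=80mg) = 0.111/0.321 = 0.345794.
Difference = -0.00916.

-0.00916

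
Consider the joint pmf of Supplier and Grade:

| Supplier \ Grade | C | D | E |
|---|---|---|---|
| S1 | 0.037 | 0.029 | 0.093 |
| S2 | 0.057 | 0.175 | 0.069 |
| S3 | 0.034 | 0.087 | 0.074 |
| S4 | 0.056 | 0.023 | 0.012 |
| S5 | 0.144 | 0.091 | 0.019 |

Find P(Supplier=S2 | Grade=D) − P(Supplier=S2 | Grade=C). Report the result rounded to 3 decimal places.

0.258

P(Grade=D) = 0.029 + 0.175 + 0.087 + 0.023 + 0.091 = 0.405; P(Supplier=S2 | Grade=D) = 0.175/0.405 = 0.4321.
P(Grade=C) = 0.037 + 0.057 + 0.034 + 0.056 + 0.144 = 0.328; P(Supplier=S2 | Grade=C) = 0.057/0.328 = 0.1738.
Difference = 0.258.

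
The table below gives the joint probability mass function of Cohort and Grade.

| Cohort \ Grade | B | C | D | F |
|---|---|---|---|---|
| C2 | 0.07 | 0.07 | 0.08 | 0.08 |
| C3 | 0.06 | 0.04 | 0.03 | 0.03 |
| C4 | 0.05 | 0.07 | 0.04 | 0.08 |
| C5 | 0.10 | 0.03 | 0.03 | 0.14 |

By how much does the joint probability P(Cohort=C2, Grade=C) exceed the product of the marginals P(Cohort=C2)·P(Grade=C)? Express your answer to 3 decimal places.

P(Cohort=C2) = 0.07 + 0.07 + 0.08 + 0.08 = 0.30.
P(Grade=C) = 0.07 + 0.04 + 0.07 + 0.03 = 0.21.
P(Cohort=C2, Grade=C) − P(Cohort=C2)P(Grade=C) = 0.07 − 0.30×0.21 = 0.007.

0.007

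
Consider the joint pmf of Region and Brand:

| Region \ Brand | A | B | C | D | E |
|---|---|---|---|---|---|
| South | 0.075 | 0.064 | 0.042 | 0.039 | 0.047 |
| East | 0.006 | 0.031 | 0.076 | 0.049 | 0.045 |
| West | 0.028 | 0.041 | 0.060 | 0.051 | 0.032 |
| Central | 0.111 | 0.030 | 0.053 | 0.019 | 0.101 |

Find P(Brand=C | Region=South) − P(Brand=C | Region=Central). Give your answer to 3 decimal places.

P(Region=South) = 0.075 + 0.064 + 0.042 + 0.039 + 0.047 = 0.267; P(Brand=C | Region=South) = 0.042/0.267 = 0.1573.
P(Region=Central) = 0.111 + 0.030 + 0.053 + 0.019 + 0.101 = 0.314; P(Brand=C | Region=Central) = 0.053/0.314 = 0.1688.
Difference = -0.011.

-0.011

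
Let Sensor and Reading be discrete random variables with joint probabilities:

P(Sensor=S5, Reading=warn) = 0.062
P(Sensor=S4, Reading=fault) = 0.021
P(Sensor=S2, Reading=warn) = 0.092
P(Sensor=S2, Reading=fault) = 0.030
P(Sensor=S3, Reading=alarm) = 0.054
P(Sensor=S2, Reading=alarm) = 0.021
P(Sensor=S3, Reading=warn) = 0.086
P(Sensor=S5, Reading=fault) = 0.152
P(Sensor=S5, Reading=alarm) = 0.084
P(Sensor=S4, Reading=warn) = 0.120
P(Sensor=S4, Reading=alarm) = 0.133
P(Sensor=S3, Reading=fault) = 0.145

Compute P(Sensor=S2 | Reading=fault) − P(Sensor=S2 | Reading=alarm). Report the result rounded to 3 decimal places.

0.014

P(Reading=fault) = 0.030 + 0.145 + 0.021 + 0.152 = 0.348; P(Sensor=S2 | Reading=fault) = 0.030/0.348 = 0.0862.
P(Reading=alarm) = 0.021 + 0.054 + 0.133 + 0.084 = 0.292; P(Sensor=S2 | Reading=alarm) = 0.021/0.292 = 0.0719.
Difference = 0.014.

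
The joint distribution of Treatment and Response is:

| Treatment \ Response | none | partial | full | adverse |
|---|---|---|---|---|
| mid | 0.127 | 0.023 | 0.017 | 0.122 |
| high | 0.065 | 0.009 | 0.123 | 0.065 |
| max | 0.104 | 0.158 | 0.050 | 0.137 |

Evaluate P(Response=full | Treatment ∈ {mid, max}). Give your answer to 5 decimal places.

0.09079

P(Treatment=mid) = 0.127 + 0.023 + 0.017 + 0.122 = 0.289.
P(Treatment=max) = 0.104 + 0.158 + 0.050 + 0.137 = 0.449.
P(Treatment ∈ {mid, max}) = 0.289 + 0.449 = 0.738; P(Response=full, Treatment ∈ {mid, max}) = 0.017 + 0.050 = 0.067.
P(Response=full | Treatment ∈ {mid, max}) = 0.067/0.738 = 0.09079.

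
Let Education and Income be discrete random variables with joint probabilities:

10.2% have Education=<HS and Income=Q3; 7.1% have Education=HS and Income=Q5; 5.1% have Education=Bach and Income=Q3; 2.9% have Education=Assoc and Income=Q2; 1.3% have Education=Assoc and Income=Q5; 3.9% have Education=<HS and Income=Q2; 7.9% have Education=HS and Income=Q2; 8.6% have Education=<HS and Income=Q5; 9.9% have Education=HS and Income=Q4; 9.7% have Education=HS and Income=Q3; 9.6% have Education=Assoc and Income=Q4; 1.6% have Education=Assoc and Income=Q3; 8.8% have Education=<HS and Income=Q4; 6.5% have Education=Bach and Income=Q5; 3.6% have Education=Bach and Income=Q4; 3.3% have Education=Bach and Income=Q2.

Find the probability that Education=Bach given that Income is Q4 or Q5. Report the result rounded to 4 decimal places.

0.1823

P(Income=Q4) = 0.088 + 0.099 + 0.096 + 0.036 = 0.319.
P(Income=Q5) = 0.086 + 0.071 + 0.013 + 0.065 = 0.235.
P(Income ∈ {Q4, Q5}) = 0.319 + 0.235 = 0.554; P(Education=Bach, Income ∈ {Q4, Q5}) = 0.036 + 0.065 = 0.101.
P(Education=Bach | Income ∈ {Q4, Q5}) = 0.101/0.554 = 0.1823.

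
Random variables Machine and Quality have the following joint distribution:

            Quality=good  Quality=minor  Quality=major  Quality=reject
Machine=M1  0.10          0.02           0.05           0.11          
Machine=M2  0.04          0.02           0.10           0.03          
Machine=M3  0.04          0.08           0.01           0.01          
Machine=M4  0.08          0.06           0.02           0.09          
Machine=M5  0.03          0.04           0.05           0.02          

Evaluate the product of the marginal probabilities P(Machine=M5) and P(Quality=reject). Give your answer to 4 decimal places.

P(Machine=M5) = 0.03 + 0.04 + 0.05 + 0.02 = 0.14.
P(Quality=reject) = 0.11 + 0.03 + 0.01 + 0.09 + 0.02 = 0.26.
Product: 0.14 × 0.26 = 0.0364.

0.0364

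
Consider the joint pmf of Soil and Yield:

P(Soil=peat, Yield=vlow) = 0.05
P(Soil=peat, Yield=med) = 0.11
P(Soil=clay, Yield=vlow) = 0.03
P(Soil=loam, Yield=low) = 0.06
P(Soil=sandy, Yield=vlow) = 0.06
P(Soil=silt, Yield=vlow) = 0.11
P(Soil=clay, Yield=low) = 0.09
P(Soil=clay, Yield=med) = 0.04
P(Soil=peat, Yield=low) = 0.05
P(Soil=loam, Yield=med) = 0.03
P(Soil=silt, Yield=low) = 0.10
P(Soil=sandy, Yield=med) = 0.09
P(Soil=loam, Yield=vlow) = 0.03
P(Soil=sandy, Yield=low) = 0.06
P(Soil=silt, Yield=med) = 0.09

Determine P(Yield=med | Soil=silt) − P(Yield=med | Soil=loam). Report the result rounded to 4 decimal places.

0.0500

P(Soil=silt) = 0.11 + 0.10 + 0.09 = 0.30; P(Yield=med | Soil=silt) = 0.09/0.30 = 0.30000.
P(Soil=loam) = 0.03 + 0.06 + 0.03 = 0.12; P(Yield=med | Soil=loam) = 0.03/0.12 = 0.25000.
Difference = 0.0500.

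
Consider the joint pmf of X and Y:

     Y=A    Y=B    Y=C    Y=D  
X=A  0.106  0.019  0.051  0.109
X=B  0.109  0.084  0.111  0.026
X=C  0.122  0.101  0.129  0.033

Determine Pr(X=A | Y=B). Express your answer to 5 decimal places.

P(Y=B) = 0.019 + 0.084 + 0.101 = 0.204.
P(X=A | Y=B) = 0.019/0.204 = 0.09314.

0.09314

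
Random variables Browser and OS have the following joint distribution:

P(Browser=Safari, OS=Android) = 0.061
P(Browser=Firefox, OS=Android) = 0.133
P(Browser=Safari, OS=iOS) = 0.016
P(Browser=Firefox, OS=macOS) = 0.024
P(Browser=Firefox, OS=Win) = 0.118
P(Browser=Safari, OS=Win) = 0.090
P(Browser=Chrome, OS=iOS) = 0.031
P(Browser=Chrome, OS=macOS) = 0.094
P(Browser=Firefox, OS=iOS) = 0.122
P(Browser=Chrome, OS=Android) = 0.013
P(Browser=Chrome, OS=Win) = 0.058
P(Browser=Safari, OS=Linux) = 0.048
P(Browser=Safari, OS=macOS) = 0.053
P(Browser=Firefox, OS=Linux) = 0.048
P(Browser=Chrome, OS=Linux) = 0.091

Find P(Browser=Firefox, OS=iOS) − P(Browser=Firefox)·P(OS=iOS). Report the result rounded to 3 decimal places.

0.047

P(Browser=Firefox) = 0.118 + 0.024 + 0.048 + 0.122 + 0.133 = 0.445.
P(OS=iOS) = 0.031 + 0.122 + 0.016 = 0.169.
P(Browser=Firefox, OS=iOS) − P(Browser=Firefox)P(OS=iOS) = 0.122 − 0.445×0.169 = 0.047.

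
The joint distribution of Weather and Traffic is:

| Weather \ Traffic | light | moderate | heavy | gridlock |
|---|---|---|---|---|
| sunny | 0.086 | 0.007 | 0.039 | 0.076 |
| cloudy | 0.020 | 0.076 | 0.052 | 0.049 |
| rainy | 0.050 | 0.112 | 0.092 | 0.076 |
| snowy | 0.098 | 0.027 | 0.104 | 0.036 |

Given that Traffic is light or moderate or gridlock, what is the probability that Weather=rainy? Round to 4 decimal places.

P(Traffic=light) = 0.086 + 0.020 + 0.050 + 0.098 = 0.254.
P(Traffic=moderate) = 0.007 + 0.076 + 0.112 + 0.027 = 0.222.
P(Traffic=gridlock) = 0.076 + 0.049 + 0.076 + 0.036 = 0.237.
P(Traffic ∈ {light, moderate, gridlock}) = 0.254 + 0.222 + 0.237 = 0.713; P(Weather=rainy, Traffic ∈ {light, moderate, gridlock}) = 0.050 + 0.112 + 0.076 = 0.238.
P(Weather=rainy | Traffic ∈ {light, moderate, gridlock}) = 0.238/0.713 = 0.3338.

0.3338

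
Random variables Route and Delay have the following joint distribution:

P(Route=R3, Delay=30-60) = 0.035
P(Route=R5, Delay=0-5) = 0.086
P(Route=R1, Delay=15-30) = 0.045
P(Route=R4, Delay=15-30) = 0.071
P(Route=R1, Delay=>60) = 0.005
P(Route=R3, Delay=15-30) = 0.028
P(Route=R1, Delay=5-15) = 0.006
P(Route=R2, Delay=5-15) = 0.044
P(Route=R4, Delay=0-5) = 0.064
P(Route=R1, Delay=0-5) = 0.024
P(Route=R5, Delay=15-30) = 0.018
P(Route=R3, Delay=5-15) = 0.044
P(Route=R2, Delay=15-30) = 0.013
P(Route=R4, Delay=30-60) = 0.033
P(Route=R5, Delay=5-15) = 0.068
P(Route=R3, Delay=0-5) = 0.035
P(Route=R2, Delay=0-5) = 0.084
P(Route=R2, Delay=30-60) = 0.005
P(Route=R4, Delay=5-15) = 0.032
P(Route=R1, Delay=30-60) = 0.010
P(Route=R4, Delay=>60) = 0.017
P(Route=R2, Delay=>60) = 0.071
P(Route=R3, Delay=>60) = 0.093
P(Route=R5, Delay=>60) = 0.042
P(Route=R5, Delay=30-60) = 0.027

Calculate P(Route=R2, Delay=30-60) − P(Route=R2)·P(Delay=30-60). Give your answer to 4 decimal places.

P(Route=R2) = 0.084 + 0.044 + 0.013 + 0.005 + 0.071 = 0.217.
P(Delay=30-60) = 0.010 + 0.005 + 0.035 + 0.033 + 0.027 = 0.110.
P(Route=R2, Delay=30-60) − P(Route=R2)P(Delay=30-60) = 0.005 − 0.217×0.110 = -0.0189.

-0.0189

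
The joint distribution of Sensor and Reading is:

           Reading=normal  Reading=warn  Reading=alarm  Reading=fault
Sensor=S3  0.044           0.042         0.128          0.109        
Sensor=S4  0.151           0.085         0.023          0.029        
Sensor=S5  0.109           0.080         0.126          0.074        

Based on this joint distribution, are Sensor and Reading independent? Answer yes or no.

no

P(Sensor=S4) = 0.288 and P(Reading=normal) = 0.304, so their product is 0.08755, but P(Sensor=S4, Reading=normal) = 0.151. Since these differ, Sensor and Reading are not independent.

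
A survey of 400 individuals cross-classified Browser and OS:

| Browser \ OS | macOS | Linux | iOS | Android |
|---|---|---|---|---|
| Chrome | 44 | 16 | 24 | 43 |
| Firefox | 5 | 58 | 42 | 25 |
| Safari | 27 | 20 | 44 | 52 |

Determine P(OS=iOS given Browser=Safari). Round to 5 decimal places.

0.30769

Total with Browser=Safari: 27 + 20 + 44 + 52 = 143.
P(OS=iOS | Browser=Safari) = 44/143 = 0.30769.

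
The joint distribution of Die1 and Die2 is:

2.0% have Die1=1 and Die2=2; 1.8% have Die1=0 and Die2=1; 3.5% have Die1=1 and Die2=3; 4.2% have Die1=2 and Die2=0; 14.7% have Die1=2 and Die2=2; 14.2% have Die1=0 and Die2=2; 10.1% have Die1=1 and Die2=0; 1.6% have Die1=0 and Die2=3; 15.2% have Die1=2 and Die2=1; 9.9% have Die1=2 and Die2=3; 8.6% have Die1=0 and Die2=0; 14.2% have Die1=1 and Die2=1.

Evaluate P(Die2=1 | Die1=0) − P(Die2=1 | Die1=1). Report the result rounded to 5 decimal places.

-0.40781

P(Die1=0) = 0.086 + 0.018 + 0.142 + 0.016 = 0.262; P(Die2=1 | Die1=0) = 0.018/0.262 = 0.068702.
P(Die1=1) = 0.101 + 0.142 + 0.020 + 0.035 = 0.298; P(Die2=1 | Die1=1) = 0.142/0.298 = 0.476510.
Difference = -0.40781.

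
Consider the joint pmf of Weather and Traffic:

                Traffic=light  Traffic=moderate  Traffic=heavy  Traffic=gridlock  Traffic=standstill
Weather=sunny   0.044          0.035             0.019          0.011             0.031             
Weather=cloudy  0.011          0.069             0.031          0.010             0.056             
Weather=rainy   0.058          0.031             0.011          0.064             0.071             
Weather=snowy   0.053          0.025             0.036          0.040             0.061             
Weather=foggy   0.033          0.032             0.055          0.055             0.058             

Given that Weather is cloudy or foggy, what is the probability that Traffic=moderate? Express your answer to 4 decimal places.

P(Weather=cloudy) = 0.011 + 0.069 + 0.031 + 0.010 + 0.056 = 0.177.
P(Weather=foggy) = 0.033 + 0.032 + 0.055 + 0.055 + 0.058 = 0.233.
P(Weather ∈ {cloudy, foggy}) = 0.177 + 0.233 = 0.410; P(Traffic=moderate, Weather ∈ {cloudy, foggy}) = 0.069 + 0.032 = 0.101.
P(Traffic=moderate | Weather ∈ {cloudy, foggy}) = 0.101/0.410 = 0.2463.

0.2463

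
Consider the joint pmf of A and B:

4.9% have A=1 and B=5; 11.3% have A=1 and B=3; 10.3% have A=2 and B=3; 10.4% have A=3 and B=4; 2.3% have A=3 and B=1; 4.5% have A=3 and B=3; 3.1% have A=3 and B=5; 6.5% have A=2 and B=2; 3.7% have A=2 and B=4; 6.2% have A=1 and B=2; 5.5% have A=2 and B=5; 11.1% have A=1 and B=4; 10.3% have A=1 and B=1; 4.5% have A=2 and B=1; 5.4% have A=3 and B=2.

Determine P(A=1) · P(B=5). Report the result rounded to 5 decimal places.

0.05913

P(A=1) = 0.103 + 0.062 + 0.113 + 0.111 + 0.049 = 0.438.
P(B=5) = 0.049 + 0.055 + 0.031 = 0.135.
Product: 0.438 × 0.135 = 0.05913.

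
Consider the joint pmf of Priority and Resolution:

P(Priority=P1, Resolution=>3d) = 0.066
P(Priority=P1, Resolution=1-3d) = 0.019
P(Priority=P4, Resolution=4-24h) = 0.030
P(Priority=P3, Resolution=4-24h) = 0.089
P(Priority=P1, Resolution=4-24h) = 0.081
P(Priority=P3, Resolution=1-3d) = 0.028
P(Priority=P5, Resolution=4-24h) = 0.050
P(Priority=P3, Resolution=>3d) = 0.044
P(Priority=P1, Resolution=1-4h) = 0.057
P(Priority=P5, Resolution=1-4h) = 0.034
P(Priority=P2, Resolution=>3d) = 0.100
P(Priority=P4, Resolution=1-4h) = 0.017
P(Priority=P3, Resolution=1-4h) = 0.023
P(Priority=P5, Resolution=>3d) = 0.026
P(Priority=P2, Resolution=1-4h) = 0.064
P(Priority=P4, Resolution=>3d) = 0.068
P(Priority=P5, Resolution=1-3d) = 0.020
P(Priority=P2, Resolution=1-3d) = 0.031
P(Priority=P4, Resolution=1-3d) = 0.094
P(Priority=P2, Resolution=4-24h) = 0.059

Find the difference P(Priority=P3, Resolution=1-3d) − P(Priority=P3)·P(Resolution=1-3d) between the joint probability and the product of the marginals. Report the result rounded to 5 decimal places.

P(Priority=P3) = 0.023 + 0.089 + 0.028 + 0.044 = 0.184.
P(Resolution=1-3d) = 0.019 + 0.031 + 0.028 + 0.094 + 0.020 = 0.192.
P(Priority=P3, Resolution=1-3d) − P(Priority=P3)P(Resolution=1-3d) = 0.028 − 0.184×0.192 = -0.00733.

-0.00733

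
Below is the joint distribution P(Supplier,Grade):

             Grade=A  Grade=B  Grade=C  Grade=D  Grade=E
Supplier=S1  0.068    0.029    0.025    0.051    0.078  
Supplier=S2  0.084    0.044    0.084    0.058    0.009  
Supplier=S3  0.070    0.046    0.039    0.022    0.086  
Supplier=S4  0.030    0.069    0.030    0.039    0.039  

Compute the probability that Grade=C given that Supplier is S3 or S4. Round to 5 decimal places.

0.14681

P(Supplier=S3) = 0.070 + 0.046 + 0.039 + 0.022 + 0.086 = 0.263.
P(Supplier=S4) = 0.030 + 0.069 + 0.030 + 0.039 + 0.039 = 0.207.
P(Supplier ∈ {S3, S4}) = 0.263 + 0.207 = 0.470; P(Grade=C, Supplier ∈ {S3, S4}) = 0.039 + 0.030 = 0.069.
P(Grade=C | Supplier ∈ {S3, S4}) = 0.069/0.470 = 0.14681.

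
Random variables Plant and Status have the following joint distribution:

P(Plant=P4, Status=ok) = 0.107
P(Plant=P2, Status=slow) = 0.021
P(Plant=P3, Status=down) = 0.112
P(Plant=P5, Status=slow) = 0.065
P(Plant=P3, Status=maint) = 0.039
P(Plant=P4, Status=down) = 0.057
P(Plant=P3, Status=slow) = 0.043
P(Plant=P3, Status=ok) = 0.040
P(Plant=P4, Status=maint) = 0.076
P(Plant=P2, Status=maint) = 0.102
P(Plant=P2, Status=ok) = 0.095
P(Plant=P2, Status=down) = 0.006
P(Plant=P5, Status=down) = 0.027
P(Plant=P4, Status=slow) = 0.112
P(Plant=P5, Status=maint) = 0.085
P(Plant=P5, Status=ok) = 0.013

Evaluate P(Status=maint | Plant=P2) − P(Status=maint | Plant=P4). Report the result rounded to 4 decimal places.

0.2394

P(Plant=P2) = 0.095 + 0.021 + 0.006 + 0.102 = 0.224; P(Status=maint | Plant=P2) = 0.102/0.224 = 0.45536.
P(Plant=P4) = 0.107 + 0.112 + 0.057 + 0.076 = 0.352; P(Status=maint | Plant=P4) = 0.076/0.352 = 0.21591.
Difference = 0.2394.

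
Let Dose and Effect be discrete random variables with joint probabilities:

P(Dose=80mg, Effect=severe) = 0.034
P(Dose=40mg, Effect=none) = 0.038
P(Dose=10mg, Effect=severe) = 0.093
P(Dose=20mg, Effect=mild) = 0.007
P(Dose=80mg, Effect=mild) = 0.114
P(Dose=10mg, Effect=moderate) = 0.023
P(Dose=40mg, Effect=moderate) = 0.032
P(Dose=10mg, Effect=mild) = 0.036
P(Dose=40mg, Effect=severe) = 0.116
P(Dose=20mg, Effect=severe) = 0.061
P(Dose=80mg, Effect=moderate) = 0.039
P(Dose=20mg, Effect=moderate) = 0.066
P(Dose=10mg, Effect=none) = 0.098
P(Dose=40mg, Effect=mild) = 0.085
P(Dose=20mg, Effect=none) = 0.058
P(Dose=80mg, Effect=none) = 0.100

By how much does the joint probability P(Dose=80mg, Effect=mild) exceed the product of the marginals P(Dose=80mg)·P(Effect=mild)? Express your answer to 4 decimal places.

P(Dose=80mg) = 0.100 + 0.114 + 0.039 + 0.034 = 0.287.
P(Effect=mild) = 0.036 + 0.007 + 0.085 + 0.114 = 0.242.
P(Dose=80mg, Effect=mild) − P(Dose=80mg)P(Effect=mild) = 0.114 − 0.287×0.242 = 0.0445.

0.0445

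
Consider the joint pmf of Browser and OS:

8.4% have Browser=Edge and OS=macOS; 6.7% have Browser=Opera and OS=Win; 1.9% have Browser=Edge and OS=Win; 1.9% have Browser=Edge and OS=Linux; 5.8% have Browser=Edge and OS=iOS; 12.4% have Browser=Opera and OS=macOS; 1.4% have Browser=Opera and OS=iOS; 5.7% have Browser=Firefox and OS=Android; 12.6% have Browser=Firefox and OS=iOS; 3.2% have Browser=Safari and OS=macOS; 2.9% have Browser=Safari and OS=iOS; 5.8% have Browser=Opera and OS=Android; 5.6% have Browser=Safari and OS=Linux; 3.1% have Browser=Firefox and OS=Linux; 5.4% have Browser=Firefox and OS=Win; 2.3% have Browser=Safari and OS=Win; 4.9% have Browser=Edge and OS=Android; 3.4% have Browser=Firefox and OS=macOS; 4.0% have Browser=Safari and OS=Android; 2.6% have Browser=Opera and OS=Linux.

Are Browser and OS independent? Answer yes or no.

P(Browser=Firefox) = 0.302 and P(OS=iOS) = 0.227, so their product is 0.06855, but P(Browser=Firefox, OS=iOS) = 0.126. Since these differ, Browser and OS are not independent.

no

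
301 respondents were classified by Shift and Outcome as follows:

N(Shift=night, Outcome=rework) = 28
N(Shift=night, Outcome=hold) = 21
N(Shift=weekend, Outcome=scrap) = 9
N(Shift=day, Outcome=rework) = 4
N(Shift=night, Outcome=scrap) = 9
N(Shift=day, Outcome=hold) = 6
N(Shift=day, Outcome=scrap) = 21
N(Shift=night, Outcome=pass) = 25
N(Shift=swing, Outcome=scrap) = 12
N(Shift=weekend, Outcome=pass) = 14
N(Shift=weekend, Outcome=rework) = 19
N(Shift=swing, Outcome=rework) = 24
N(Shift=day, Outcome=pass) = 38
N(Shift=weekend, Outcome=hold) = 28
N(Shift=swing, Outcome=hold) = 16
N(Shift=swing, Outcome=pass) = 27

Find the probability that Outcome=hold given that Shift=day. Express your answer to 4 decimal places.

0.0870

Total with Shift=day: 38 + 4 + 21 + 6 = 69.
P(Outcome=hold | Shift=day) = 6/69 = 0.0870.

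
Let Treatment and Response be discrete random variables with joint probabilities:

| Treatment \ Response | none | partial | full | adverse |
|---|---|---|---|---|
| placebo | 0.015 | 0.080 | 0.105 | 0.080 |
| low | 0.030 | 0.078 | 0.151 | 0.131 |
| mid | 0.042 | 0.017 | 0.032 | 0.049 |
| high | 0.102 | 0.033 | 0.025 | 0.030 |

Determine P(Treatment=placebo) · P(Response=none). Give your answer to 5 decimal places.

P(Treatment=placebo) = 0.015 + 0.080 + 0.105 + 0.080 = 0.280.
P(Response=none) = 0.015 + 0.030 + 0.042 + 0.102 = 0.189.
Product: 0.280 × 0.189 = 0.05292.

0.05292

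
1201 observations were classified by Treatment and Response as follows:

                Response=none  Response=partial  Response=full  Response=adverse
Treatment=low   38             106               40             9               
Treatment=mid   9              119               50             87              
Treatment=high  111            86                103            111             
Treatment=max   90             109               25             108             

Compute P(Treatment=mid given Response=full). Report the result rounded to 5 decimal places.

Total with Response=full: 40 + 50 + 103 + 25 = 218.
P(Treatment=mid | Response=full) = 50/218 = 0.22936.

0.22936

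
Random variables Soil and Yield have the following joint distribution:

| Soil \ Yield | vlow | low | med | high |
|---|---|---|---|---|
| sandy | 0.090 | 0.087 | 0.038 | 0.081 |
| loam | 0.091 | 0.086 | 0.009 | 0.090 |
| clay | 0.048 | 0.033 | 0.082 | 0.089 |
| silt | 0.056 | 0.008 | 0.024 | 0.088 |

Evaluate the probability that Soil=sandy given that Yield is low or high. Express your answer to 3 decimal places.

P(Yield=low) = 0.087 + 0.086 + 0.033 + 0.008 = 0.214.
P(Yield=high) = 0.081 + 0.090 + 0.089 + 0.088 = 0.348.
P(Yield ∈ {low, high}) = 0.214 + 0.348 = 0.562; P(Soil=sandy, Yield ∈ {low, high}) = 0.087 + 0.081 = 0.168.
P(Soil=sandy | Yield ∈ {low, high}) = 0.168/0.562 = 0.299.

0.299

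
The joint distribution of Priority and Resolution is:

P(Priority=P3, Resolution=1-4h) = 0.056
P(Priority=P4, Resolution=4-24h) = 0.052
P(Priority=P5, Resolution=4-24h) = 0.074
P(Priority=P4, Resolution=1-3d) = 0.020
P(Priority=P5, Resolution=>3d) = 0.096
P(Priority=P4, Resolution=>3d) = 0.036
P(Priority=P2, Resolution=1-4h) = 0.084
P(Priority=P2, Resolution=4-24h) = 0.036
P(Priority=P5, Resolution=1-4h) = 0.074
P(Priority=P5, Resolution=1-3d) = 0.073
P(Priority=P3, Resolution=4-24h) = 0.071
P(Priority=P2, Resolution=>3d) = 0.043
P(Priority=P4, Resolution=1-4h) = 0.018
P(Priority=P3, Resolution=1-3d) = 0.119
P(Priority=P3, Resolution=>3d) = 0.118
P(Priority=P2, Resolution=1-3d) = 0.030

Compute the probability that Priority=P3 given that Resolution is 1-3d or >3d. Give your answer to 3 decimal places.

0.443

P(Resolution=1-3d) = 0.030 + 0.119 + 0.020 + 0.073 = 0.242.
P(Resolution=>3d) = 0.043 + 0.118 + 0.036 + 0.096 = 0.293.
P(Resolution ∈ {1-3d, >3d}) = 0.242 + 0.293 = 0.535; P(Priority=P3, Resolution ∈ {1-3d, >3d}) = 0.119 + 0.118 = 0.237.
P(Priority=P3 | Resolution ∈ {1-3d, >3d}) = 0.237/0.535 = 0.443.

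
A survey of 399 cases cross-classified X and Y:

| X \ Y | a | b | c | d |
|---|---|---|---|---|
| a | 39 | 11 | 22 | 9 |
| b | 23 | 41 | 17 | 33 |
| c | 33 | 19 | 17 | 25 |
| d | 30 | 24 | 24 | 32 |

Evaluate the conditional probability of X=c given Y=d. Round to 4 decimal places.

0.2525

Total with Y=d: 9 + 33 + 25 + 32 = 99.
P(X=c | Y=d) = 25/99 = 0.2525.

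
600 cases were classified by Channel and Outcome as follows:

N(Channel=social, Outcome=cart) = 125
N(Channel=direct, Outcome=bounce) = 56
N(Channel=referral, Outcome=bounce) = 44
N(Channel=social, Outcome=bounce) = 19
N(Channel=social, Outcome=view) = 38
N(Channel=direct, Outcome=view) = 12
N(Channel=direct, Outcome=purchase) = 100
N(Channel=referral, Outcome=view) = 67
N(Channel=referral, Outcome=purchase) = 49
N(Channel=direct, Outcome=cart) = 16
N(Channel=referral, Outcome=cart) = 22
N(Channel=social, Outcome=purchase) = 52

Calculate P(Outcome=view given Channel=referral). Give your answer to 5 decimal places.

0.36813

Total with Channel=referral: 44 + 67 + 22 + 49 = 182.
P(Outcome=view | Channel=referral) = 67/182 = 0.36813.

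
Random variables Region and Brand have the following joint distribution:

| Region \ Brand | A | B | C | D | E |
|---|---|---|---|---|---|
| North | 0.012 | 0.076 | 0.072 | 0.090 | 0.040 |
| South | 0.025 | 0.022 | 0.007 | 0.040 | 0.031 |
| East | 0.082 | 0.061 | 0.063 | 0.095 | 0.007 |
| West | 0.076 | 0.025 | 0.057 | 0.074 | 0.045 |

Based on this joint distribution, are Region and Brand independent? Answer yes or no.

no

P(Region=North) = 0.290 and P(Brand=A) = 0.195, so their product is 0.05655, but P(Region=North, Brand=A) = 0.012. Since these differ, Region and Brand are not independent.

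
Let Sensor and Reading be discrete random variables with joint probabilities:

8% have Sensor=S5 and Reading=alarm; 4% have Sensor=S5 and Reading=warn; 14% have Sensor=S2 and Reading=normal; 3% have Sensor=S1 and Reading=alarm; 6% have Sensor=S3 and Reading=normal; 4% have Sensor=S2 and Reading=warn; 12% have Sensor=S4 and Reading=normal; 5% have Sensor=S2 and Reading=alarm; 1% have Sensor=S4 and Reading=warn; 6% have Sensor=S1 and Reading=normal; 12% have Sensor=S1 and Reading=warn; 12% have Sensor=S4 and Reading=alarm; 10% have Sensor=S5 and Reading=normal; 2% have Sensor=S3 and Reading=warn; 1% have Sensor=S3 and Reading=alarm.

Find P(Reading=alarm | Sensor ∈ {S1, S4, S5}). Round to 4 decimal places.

P(Sensor=S1) = 0.06 + 0.12 + 0.03 = 0.21.
P(Sensor=S4) = 0.12 + 0.01 + 0.12 = 0.25.
P(Sensor=S5) = 0.10 + 0.04 + 0.08 = 0.22.
P(Sensor ∈ {S1, S4, S5}) = 0.21 + 0.25 + 0.22 = 0.68; P(Reading=alarm, Sensor ∈ {S1, S4, S5}) = 0.03 + 0.12 + 0.08 = 0.23.
P(Reading=alarm | Sensor ∈ {S1, S4, S5}) = 0.23/0.68 = 0.3382.

0.3382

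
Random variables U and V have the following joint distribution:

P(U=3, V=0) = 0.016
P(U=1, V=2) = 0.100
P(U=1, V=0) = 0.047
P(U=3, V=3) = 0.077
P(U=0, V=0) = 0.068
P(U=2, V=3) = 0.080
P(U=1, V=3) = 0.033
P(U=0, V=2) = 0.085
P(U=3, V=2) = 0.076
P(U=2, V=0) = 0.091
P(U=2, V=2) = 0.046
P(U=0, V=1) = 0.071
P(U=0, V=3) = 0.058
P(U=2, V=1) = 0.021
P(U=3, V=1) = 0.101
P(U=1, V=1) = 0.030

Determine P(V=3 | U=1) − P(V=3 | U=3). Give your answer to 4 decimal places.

-0.1280

P(U=1) = 0.047 + 0.030 + 0.100 + 0.033 = 0.210; P(V=3 | U=1) = 0.033/0.210 = 0.15714.
P(U=3) = 0.016 + 0.101 + 0.076 + 0.077 = 0.270; P(V=3 | U=3) = 0.077/0.270 = 0.28519.
Difference = -0.1280.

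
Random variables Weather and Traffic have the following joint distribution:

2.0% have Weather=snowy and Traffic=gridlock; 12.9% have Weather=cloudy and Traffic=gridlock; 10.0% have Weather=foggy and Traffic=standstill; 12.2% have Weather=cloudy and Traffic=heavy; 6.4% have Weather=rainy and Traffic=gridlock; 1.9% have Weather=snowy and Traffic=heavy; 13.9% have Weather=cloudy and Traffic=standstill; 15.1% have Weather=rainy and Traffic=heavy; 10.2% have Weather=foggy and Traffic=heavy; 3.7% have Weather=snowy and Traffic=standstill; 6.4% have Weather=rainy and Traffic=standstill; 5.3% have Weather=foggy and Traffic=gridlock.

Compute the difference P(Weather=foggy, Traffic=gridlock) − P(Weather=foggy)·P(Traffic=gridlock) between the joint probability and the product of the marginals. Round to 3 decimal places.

P(Weather=foggy) = 0.102 + 0.053 + 0.100 = 0.255.
P(Traffic=gridlock) = 0.129 + 0.064 + 0.020 + 0.053 = 0.266.
P(Weather=foggy, Traffic=gridlock) − P(Weather=foggy)P(Traffic=gridlock) = 0.053 − 0.255×0.266 = -0.015.

-0.015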